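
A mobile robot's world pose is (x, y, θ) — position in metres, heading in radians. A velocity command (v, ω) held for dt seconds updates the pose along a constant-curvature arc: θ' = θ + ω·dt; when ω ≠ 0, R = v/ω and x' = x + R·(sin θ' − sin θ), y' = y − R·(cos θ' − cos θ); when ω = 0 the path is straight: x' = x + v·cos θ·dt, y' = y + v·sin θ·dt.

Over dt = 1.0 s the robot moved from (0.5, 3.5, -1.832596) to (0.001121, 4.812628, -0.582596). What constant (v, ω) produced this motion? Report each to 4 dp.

v = -1.5000, ω = 1.2500

Δθ = -0.582596 − -1.832596 = 1.250000
ω = Δθ/dt = 1.250000/1.0 = 1.2500
R = −Δy/(cos θ' − cos θ) = -1.2000
v = R·ω = -1.2000·1.2500 = -1.5000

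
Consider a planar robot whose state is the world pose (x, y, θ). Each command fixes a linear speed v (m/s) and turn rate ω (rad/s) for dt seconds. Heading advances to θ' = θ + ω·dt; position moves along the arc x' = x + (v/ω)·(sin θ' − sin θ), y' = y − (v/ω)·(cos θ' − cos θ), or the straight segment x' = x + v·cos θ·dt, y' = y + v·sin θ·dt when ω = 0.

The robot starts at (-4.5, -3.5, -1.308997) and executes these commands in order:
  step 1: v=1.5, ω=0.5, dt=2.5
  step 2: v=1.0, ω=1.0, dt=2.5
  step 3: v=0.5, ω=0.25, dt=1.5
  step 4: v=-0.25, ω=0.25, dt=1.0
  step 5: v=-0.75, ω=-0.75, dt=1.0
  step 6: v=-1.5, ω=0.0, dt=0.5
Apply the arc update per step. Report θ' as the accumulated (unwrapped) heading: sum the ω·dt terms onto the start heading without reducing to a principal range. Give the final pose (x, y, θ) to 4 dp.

step 1: θ'=-0.0590 (R=3.0000) → pose (-1.7791, -5.7183, -0.0590)
step 2: θ'=2.4410 (R=1.0000) → pose (-1.0755, -3.9556, 2.4410)
step 3: θ'=2.8160 (R=2.0000) → pose (-1.7251, -3.5896, 2.8160)
step 4: θ'=3.0660 (R=-1.0000) → pose (-1.4807, -3.6393, 3.0660)
step 5: θ'=2.3160 (R=1.0000) → pose (-0.8213, -3.9583, 2.3160)
step 6: θ'=2.3160 (straight) → pose (-0.3127, -4.5095, 2.3160)

(-0.3127, -4.5095, 2.3160)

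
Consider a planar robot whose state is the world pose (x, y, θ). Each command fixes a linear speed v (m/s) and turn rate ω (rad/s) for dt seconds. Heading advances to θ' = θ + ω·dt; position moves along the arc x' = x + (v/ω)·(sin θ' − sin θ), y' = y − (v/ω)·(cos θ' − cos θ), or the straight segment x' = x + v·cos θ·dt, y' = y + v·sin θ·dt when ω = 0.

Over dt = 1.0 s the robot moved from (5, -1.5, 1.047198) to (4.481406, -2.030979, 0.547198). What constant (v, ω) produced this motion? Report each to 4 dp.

Δθ = 0.547198 − 1.047198 = -0.500000
ω = Δθ/dt = -0.500000/1.0 = -0.5000
R = −Δy/(cos θ' − cos θ) = 1.5000
v = R·ω = 1.5000·-0.5000 = -0.7500

v = -0.7500, ω = -0.5000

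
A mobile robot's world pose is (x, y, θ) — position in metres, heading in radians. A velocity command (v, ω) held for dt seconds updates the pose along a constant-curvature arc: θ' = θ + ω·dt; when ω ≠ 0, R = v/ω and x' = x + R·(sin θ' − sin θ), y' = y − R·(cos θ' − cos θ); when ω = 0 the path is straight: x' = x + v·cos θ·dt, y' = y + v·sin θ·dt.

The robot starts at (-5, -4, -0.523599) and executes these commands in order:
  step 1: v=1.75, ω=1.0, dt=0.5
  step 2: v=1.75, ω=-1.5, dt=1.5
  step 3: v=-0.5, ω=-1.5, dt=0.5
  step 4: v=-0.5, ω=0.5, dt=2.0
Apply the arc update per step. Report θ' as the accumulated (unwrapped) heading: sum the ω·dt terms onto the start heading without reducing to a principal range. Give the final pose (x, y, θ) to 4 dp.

step 1: θ'=-0.0236 (R=1.7500) → pose (-4.1663, -4.2340, -0.0236)
step 2: θ'=-2.2736 (R=-1.1667) → pose (-3.3036, -6.1544, -2.2736)
step 3: θ'=-3.0236 (R=0.3333) → pose (-3.0885, -6.0388, -3.0236)
step 4: θ'=-2.0236 (R=-1.0000) → pose (-2.3070, -5.4833, -2.0236)

(-2.3070, -5.4833, -2.0236)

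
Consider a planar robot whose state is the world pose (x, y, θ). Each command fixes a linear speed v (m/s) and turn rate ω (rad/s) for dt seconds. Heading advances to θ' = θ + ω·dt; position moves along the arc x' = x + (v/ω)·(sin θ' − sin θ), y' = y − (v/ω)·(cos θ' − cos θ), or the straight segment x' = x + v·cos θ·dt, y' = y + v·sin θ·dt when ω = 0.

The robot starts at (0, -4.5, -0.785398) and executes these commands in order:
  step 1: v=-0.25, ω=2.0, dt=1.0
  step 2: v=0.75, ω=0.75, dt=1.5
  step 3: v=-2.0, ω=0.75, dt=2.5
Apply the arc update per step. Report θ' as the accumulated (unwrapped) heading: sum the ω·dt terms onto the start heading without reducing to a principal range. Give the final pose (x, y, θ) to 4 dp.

step 1: θ'=1.2146 (R=-0.1250) → pose (-0.2055, -4.5448, 1.2146)
step 2: θ'=2.3396 (R=1.0000) → pose (-0.4240, -3.5008, 2.3396)
step 3: θ'=4.2146 (R=-2.6667) → pose (3.8357, -2.9200, 4.2146)

(3.8357, -2.9200, 4.2146)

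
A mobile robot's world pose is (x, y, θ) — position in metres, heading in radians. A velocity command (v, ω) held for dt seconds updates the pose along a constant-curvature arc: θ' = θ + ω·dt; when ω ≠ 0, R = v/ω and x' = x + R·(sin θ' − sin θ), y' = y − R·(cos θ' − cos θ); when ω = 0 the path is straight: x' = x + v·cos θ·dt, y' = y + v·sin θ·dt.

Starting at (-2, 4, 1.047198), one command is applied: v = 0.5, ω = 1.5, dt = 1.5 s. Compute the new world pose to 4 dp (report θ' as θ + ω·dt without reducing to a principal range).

θ' = 1.0472 + 1.5·1.5 = 3.2972
R = v/ω = 0.5/1.5 = 0.3333
x' = -2 + 0.3333·(sin 3.2972 − sin 1.0472) = -2.3403
y' = 4 − 0.3333·(cos 3.2972 − cos 1.0472) = 4.4960

(-2.3403, 4.4960, 3.2972)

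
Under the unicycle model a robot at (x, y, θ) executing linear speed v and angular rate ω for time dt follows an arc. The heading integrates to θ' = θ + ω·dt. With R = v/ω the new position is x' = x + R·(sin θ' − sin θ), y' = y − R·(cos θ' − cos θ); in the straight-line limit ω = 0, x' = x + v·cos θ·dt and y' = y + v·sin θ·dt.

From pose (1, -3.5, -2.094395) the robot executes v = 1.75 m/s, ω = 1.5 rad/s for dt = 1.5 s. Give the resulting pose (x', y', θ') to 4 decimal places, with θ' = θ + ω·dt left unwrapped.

(2.1912, -5.2359, 0.1556)

θ' = -2.0944 + 1.5·1.5 = 0.1556
R = v/ω = 1.75/1.5 = 1.1667
x' = 1 + 1.1667·(sin 0.1556 − sin -2.0944) = 2.1912
y' = -3.5 − 1.1667·(cos 0.1556 − cos -2.0944) = -5.2359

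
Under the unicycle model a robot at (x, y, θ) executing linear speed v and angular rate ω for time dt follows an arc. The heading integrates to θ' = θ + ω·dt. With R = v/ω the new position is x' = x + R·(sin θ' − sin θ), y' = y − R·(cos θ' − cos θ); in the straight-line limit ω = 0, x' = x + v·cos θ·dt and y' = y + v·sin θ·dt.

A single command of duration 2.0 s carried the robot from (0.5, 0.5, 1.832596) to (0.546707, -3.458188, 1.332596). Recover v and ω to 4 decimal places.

v = -2.0000, ω = -0.2500

Δθ = 1.332596 − 1.832596 = -0.500000
ω = Δθ/dt = -0.500000/2.0 = -0.2500
R = −Δy/(cos θ' − cos θ) = 8.0000
v = R·ω = 8.0000·-0.2500 = -2.0000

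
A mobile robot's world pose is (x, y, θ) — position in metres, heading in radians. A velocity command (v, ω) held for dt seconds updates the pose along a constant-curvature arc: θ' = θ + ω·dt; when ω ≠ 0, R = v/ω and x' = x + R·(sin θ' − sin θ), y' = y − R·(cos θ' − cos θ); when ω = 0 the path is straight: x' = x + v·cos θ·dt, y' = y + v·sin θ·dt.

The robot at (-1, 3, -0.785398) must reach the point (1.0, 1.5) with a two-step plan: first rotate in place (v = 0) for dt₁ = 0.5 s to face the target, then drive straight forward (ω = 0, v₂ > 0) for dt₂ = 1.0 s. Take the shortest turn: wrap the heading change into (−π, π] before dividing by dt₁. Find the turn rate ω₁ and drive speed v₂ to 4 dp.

ω₁ = 0.2838, v₂ = 2.5000

heading to target = atan2(1.5−3, 1−-1) = -0.6435
Δθ = wrap(-0.6435 − -0.7854) = 0.1419; ω₁ = Δθ/dt₁ = 0.2838
distance = √((1−-1)² + (1.5−3)²) = 2.5000; v₂ = distance/dt₂ = 2.5000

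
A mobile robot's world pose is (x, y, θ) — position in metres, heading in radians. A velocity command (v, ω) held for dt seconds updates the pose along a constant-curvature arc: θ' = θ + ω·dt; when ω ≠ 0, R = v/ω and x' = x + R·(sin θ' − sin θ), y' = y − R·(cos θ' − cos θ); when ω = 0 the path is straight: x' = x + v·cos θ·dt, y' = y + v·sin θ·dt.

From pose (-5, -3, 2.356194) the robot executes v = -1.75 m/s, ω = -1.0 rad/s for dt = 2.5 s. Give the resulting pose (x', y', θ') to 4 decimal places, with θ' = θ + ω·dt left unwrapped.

(-6.4882, -5.9694, -0.1438)

θ' = 2.3562 + -1.0·2.5 = -0.1438
R = v/ω = -1.75/-1.0 = 1.7500
x' = -5 + 1.7500·(sin -0.1438 − sin 2.3562) = -6.4882
y' = -3 − 1.7500·(cos -0.1438 − cos 2.3562) = -5.9694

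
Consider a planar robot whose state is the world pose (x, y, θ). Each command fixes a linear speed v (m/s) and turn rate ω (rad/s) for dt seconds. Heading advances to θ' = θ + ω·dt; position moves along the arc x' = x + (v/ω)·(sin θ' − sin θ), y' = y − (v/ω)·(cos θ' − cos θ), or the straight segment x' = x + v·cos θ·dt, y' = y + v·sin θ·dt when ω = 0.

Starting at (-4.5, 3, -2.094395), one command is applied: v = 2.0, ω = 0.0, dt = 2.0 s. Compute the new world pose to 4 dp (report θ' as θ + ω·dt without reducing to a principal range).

θ' = -2.0944 + 0.0·2.0 = -2.0944
ω = 0 → straight: x' = -4.5 + 2.0·cos(-2.0944)·2.0 = -6.5000
y' = 3 + 2.0·sin(-2.0944)·2.0 = -0.4641

(-6.5000, -0.4641, -2.0944)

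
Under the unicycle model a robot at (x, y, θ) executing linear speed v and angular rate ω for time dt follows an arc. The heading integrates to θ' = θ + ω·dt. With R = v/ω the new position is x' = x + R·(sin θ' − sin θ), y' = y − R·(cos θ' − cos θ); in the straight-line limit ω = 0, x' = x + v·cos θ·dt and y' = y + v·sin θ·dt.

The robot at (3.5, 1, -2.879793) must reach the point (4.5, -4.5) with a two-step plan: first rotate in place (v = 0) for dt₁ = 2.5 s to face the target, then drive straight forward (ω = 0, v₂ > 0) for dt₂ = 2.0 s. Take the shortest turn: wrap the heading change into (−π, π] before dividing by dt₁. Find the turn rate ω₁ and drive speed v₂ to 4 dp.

heading to target = atan2(-4.5−1, 4.5−3.5) = -1.3909
Δθ = wrap(-1.3909 − -2.8798) = 1.4889; ω₁ = Δθ/dt₁ = 0.5955
distance = √((4.5−3.5)² + (-4.5−1)²) = 5.5902; v₂ = distance/dt₂ = 2.7951

ω₁ = 0.5955, v₂ = 2.7951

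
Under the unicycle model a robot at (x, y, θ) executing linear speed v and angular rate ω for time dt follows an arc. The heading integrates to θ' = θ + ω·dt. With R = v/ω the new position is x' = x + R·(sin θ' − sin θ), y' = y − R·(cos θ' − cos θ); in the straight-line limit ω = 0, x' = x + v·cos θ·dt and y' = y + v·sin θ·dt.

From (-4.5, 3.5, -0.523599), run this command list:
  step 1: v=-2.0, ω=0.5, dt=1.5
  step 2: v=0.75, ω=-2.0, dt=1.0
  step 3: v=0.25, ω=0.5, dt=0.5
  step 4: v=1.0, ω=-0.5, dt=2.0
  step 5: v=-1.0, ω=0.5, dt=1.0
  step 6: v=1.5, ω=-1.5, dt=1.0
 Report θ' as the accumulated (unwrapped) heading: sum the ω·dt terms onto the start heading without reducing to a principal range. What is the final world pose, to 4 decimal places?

(-8.4274, 1.9088, -3.5236)

step 1: θ'=0.2264 (R=-4.0000) → pose (-7.3979, 3.9338, 0.2264)
step 2: θ'=-1.7736 (R=-0.3750) → pose (-6.9464, 3.4929, -1.7736)
step 3: θ'=-1.5236 (R=0.5000) → pose (-6.9561, 3.3686, -1.5236)
step 4: θ'=-2.5236 (R=-2.0000) → pose (-7.7951, 1.6441, -2.5236)
step 5: θ'=-2.0236 (R=-2.0000) → pose (-7.1554, 2.3992, -2.0236)
step 6: θ'=-3.5236 (R=-1.0000) → pose (-8.4274, 1.9088, -3.5236)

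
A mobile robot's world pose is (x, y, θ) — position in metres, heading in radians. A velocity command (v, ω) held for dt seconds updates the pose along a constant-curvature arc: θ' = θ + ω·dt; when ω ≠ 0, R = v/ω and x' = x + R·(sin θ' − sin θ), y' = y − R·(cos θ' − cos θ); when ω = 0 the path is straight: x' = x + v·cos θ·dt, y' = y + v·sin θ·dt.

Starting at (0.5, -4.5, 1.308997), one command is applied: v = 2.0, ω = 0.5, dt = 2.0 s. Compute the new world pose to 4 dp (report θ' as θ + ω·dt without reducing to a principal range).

(-0.4050, -0.7729, 2.3090)

θ' = 1.3090 + 0.5·2.0 = 2.3090
R = v/ω = 2.0/0.5 = 4.0000
x' = 0.5 + 4.0000·(sin 2.3090 − sin 1.3090) = -0.4050
y' = -4.5 − 4.0000·(cos 2.3090 − cos 1.3090) = -0.7729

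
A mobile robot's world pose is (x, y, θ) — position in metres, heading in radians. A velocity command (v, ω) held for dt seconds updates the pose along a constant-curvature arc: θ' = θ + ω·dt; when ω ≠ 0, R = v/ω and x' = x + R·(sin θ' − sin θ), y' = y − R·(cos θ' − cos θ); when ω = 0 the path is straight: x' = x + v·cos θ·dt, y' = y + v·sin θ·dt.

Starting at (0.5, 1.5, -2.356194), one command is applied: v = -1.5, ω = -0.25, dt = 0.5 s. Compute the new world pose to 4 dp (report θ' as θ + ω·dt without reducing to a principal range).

(1.0621, 1.9958, -2.4812)

θ' = -2.3562 + -0.25·0.5 = -2.4812
R = v/ω = -1.5/-0.25 = 6.0000
x' = 0.5 + 6.0000·(sin -2.4812 − sin -2.3562) = 1.0621
y' = 1.5 − 6.0000·(cos -2.4812 − cos -2.3562) = 1.9958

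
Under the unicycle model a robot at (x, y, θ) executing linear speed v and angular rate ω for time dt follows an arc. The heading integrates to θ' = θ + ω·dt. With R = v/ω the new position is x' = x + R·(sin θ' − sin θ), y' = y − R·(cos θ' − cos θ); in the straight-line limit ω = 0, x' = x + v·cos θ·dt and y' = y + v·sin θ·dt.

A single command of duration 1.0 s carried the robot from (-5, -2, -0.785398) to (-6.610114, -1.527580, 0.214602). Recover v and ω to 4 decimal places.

Δθ = 0.214602 − -0.785398 = 1.000000
ω = Δθ/dt = 1.000000/1.0 = 1.0000
R = Δx/(sin θ' − sin θ) = -1.7500
v = R·ω = -1.7500·1.0000 = -1.7500

v = -1.7500, ω = 1.0000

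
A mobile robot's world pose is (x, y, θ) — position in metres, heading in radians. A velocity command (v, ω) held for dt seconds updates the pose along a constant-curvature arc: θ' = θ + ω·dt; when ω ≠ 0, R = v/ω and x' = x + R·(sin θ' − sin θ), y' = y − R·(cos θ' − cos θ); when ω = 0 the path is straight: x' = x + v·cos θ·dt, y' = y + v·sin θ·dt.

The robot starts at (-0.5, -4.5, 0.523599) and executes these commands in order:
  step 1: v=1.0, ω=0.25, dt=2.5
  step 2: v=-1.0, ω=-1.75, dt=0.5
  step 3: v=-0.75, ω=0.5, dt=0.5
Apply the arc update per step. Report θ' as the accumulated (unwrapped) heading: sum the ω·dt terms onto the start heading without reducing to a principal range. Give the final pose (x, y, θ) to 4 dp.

(0.4372, -3.1362, 0.5236)

step 1: θ'=1.1486 (R=4.0000) → pose (1.1488, -2.6750, 1.1486)
step 2: θ'=0.2736 (R=0.5714) → pose (0.7819, -2.9910, 0.2736)
step 3: θ'=0.5236 (R=-1.5000) → pose (0.4372, -3.1362, 0.5236)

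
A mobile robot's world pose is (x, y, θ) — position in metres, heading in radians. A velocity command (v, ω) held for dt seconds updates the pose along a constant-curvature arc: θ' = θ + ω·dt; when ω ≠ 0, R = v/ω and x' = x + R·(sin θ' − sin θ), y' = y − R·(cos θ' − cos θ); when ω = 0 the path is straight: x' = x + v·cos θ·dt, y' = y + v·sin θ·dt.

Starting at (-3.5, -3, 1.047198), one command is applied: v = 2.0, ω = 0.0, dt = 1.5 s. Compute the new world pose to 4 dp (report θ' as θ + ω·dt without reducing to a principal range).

(-2.0000, -0.4019, 1.0472)

θ' = 1.0472 + 0.0·1.5 = 1.0472
ω = 0 → straight: x' = -3.5 + 2.0·cos(1.0472)·1.5 = -2.0000
y' = -3 + 2.0·sin(1.0472)·1.5 = -0.4019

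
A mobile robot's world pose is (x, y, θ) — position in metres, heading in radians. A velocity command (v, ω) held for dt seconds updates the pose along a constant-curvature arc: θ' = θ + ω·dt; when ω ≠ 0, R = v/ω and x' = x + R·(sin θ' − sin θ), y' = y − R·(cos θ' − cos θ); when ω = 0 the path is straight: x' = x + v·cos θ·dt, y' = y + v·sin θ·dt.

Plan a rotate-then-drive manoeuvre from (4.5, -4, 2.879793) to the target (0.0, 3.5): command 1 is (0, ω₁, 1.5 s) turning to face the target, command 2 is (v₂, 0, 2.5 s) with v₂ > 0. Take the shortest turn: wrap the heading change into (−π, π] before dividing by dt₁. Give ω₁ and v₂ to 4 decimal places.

ω₁ = -0.5124, v₂ = 3.4986

heading to target = atan2(3.5−-4, 0−4.5) = 2.1112
Δθ = wrap(2.1112 − 2.8798) = -0.7686; ω₁ = Δθ/dt₁ = -0.5124
distance = √((0−4.5)² + (3.5−-4)²) = 8.7464; v₂ = distance/dt₂ = 3.4986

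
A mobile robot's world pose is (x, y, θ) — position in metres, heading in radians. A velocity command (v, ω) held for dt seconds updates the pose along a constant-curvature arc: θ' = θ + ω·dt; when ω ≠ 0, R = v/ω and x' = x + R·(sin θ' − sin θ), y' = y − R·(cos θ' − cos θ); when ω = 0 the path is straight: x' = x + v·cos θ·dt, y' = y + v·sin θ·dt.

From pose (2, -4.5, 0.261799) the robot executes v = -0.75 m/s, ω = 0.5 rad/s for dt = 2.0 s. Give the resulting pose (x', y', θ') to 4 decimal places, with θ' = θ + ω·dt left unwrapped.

θ' = 0.2618 + 0.5·2.0 = 1.2618
R = v/ω = -0.75/0.5 = -1.5000
x' = 2 + -1.5000·(sin 1.2618 − sin 0.2618) = 0.9593
y' = -4.5 − -1.5000·(cos 1.2618 − cos 0.2618) = -5.4927

(0.9593, -5.4927, 1.2618)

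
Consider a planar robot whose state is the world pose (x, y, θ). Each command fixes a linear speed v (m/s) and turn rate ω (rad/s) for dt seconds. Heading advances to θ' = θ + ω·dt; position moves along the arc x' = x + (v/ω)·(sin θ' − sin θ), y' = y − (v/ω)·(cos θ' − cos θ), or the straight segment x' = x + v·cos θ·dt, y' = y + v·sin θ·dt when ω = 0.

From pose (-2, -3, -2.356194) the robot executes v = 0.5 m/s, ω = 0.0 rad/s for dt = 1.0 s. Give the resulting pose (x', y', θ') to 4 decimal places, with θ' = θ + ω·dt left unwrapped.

(-2.3536, -3.3536, -2.3562)

θ' = -2.3562 + 0.0·1.0 = -2.3562
ω = 0 → straight: x' = -2 + 0.5·cos(-2.3562)·1.0 = -2.3536
y' = -3 + 0.5·sin(-2.3562)·1.0 = -3.3536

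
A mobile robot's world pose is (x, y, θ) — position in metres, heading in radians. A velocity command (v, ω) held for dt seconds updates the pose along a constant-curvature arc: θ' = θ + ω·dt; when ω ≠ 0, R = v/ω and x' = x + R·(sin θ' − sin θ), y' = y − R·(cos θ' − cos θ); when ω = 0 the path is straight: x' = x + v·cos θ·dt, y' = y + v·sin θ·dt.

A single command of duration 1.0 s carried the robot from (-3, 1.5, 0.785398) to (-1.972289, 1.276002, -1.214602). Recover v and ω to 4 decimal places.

Δθ = -1.214602 − 0.785398 = -2.000000
ω = Δθ/dt = -2.000000/1.0 = -2.0000
R = Δx/(sin θ' − sin θ) = -0.6250
v = R·ω = -0.6250·-2.0000 = 1.2500

v = 1.2500, ω = -2.0000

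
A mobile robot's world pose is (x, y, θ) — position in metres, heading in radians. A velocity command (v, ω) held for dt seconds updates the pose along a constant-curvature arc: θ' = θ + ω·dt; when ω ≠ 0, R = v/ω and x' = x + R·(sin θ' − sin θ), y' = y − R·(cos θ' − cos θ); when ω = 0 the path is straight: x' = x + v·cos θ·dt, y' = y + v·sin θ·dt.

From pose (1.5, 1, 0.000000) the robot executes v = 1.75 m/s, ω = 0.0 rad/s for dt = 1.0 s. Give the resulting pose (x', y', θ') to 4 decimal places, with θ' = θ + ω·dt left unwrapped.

θ' = 0.0000 + 0.0·1.0 = 0.0000
ω = 0 → straight: x' = 1.5 + 1.75·cos(0.0000)·1.0 = 3.2500
y' = 1 + 1.75·sin(0.0000)·1.0 = 1.0000

(3.2500, 1.0000, 0.0000)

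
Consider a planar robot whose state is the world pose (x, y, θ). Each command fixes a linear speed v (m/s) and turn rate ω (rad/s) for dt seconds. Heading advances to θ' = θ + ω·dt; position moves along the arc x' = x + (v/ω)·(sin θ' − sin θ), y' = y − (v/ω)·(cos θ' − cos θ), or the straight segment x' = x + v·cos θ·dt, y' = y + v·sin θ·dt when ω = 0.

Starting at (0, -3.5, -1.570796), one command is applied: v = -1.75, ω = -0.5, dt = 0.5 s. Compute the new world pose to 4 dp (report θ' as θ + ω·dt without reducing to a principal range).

θ' = -1.5708 + -0.5·0.5 = -1.8208
R = v/ω = -1.75/-0.5 = 3.5000
x' = 0 + 3.5000·(sin -1.8208 − sin -1.5708) = 0.1088
y' = -3.5 − 3.5000·(cos -1.8208 − cos -1.5708) = -2.6341

(0.1088, -2.6341, -1.8208)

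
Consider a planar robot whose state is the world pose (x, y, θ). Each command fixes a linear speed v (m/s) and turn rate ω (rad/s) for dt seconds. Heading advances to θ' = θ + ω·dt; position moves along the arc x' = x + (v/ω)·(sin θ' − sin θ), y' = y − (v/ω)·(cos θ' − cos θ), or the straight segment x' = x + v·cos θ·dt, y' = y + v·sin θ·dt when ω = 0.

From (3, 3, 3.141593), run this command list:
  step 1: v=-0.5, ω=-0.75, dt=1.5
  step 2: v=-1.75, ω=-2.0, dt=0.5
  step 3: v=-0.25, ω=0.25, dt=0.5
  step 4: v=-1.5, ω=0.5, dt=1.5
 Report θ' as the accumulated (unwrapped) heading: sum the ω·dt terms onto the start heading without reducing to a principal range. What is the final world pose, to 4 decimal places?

step 1: θ'=2.0166 (R=0.6667) → pose (3.6015, 2.6208, 2.0166)
step 2: θ'=1.0166 (R=0.8750) → pose (3.5561, 1.7830, 1.0166)
step 3: θ'=1.1416 (R=-1.0000) → pose (3.4971, 1.6729, 1.1416)
step 4: θ'=1.8916 (R=-3.0000) → pose (3.3780, -0.5215, 1.8916)

(3.3780, -0.5215, 1.8916)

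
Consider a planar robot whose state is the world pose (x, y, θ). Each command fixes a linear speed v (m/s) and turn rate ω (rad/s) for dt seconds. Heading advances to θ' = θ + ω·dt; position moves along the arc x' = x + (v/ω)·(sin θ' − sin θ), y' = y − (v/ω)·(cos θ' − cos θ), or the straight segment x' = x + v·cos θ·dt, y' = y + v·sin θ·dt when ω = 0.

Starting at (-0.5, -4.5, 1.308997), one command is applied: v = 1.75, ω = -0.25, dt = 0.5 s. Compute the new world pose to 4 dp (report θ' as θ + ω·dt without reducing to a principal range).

θ' = 1.3090 + -0.25·0.5 = 1.1840
R = v/ω = 1.75/-0.25 = -7.0000
x' = -0.5 + -7.0000·(sin 1.1840 − sin 1.3090) = -0.2214
y' = -4.5 − -7.0000·(cos 1.1840 − cos 1.3090) = -3.6711

(-0.2214, -3.6711, 1.1840)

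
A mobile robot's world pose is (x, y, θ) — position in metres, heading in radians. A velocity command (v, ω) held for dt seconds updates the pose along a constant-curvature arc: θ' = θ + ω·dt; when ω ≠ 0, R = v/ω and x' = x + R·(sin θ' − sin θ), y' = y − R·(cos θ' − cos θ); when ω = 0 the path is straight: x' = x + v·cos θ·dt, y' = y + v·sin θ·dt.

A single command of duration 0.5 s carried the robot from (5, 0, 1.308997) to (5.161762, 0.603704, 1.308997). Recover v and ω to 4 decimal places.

Δθ = 1.308997 − 1.308997 = 0.000000
ω = Δθ/dt = 0.000000/0.5 = 0.0000
ω = 0 → v = (Δx·cos θ + Δy·sin θ)/dt = 1.2500

v = 1.2500, ω = 0.0000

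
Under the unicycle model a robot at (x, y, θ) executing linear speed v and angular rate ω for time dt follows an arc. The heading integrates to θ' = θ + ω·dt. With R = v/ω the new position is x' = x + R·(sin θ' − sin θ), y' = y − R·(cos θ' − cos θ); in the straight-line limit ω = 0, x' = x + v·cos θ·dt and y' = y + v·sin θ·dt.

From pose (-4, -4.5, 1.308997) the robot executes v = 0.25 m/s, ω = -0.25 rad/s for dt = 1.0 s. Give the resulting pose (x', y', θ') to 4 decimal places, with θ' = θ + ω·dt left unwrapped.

(-3.9059, -4.2691, 1.0590)

θ' = 1.3090 + -0.25·1.0 = 1.0590
R = v/ω = 0.25/-0.25 = -1.0000
x' = -4 + -1.0000·(sin 1.0590 − sin 1.3090) = -3.9059
y' = -4.5 − -1.0000·(cos 1.0590 − cos 1.3090) = -4.2691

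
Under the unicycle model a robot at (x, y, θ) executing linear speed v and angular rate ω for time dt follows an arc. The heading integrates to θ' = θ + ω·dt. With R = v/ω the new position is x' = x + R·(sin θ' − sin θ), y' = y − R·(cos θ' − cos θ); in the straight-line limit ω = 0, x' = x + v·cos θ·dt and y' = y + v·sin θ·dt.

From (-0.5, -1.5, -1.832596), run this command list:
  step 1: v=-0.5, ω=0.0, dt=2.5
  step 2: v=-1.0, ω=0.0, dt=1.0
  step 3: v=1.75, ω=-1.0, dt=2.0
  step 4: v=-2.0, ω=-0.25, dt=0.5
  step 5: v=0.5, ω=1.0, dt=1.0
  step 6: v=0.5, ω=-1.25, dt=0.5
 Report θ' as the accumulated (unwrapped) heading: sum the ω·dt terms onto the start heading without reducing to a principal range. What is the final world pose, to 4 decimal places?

(-2.6941, -0.7255, -3.5826)

step 1: θ'=-1.8326 (straight) → pose (-0.1765, -0.2926, -1.8326)
step 2: θ'=-1.8326 (straight) → pose (0.0823, 0.6733, -1.8326)
step 3: θ'=-3.8326 (R=-1.7500) → pose (-2.7233, -0.2223, -3.8326)
step 4: θ'=-3.9576 (R=8.0000) → pose (-1.9945, -0.9060, -3.9576)
step 5: θ'=-2.9576 (R=0.5000) → pose (-2.4502, -0.7571, -2.9576)
step 6: θ'=-3.5826 (R=-0.4000) → pose (-2.6941, -0.7255, -3.5826)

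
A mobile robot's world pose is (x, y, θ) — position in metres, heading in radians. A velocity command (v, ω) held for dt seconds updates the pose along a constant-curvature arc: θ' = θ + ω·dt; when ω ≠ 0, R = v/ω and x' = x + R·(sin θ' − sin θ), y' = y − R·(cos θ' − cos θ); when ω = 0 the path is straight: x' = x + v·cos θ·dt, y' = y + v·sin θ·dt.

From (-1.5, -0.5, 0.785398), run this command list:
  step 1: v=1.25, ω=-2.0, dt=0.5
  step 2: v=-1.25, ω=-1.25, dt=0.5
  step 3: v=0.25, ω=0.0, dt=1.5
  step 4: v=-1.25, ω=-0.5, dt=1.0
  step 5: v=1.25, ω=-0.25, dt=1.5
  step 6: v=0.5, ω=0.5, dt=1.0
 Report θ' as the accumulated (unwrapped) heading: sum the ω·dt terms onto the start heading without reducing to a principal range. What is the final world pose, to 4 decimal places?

step 1: θ'=-0.2146 (R=-0.6250) → pose (-0.9250, -0.3313, -0.2146)
step 2: θ'=-0.8396 (R=1.0000) → pose (-1.4564, -0.0220, -0.8396)
step 3: θ'=-0.8396 (straight) → pose (-1.2060, -0.3011, -0.8396)
step 4: θ'=-1.3396 (R=2.5000) → pose (-1.7785, 0.7954, -1.3396)
step 5: θ'=-1.7146 (R=-5.0000) → pose (-1.6971, -1.0668, -1.7146)
step 6: θ'=-1.2146 (R=1.0000) → pose (-1.6446, -1.5588, -1.2146)

(-1.6446, -1.5588, -1.2146)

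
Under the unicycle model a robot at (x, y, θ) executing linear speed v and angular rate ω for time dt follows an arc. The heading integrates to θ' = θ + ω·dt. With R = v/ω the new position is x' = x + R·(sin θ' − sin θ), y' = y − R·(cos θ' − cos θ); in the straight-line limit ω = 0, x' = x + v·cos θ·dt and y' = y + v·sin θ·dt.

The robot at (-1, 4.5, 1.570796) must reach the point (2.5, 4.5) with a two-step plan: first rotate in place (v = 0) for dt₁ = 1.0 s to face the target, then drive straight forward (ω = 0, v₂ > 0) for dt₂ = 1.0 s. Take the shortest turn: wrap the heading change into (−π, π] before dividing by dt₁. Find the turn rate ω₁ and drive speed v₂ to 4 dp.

ω₁ = -1.5708, v₂ = 3.5000

heading to target = atan2(4.5−4.5, 2.5−-1) = 0.0000
Δθ = wrap(0.0000 − 1.5708) = -1.5708; ω₁ = Δθ/dt₁ = -1.5708
distance = √((2.5−-1)² + (4.5−4.5)²) = 3.5000; v₂ = distance/dt₂ = 3.5000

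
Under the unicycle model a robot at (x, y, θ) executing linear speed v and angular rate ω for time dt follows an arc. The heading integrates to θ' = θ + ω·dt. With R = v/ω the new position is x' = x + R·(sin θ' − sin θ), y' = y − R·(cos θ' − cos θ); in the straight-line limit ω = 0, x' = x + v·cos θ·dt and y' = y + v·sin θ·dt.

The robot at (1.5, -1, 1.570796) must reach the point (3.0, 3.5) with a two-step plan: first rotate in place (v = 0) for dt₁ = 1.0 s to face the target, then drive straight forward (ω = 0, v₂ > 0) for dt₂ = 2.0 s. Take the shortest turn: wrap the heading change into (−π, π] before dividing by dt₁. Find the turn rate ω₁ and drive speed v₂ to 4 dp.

ω₁ = -0.3218, v₂ = 2.3717

heading to target = atan2(3.5−-1, 3−1.5) = 1.2490
Δθ = wrap(1.2490 − 1.5708) = -0.3218; ω₁ = Δθ/dt₁ = -0.3218
distance = √((3−1.5)² + (3.5−-1)²) = 4.7434; v₂ = distance/dt₂ = 2.3717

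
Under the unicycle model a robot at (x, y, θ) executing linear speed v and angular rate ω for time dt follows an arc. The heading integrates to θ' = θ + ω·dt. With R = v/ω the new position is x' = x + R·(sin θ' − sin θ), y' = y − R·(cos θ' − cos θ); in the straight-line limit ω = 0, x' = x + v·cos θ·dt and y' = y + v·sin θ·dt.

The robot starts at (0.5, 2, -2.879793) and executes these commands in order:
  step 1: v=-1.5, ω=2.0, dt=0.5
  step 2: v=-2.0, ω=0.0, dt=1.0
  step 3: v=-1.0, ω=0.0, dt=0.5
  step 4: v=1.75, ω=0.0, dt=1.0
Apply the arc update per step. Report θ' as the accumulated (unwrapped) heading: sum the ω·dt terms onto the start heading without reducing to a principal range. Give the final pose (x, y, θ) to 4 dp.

(1.2484, 3.2108, -1.8798)

step 1: θ'=-1.8798 (R=-0.7500) → pose (1.0204, 2.4964, -1.8798)
step 2: θ'=-1.8798 (straight) → pose (1.6286, 4.4016, -1.8798)
step 3: θ'=-1.8798 (straight) → pose (1.7806, 4.8780, -1.8798)
step 4: θ'=-1.8798 (straight) → pose (1.2484, 3.2108, -1.8798)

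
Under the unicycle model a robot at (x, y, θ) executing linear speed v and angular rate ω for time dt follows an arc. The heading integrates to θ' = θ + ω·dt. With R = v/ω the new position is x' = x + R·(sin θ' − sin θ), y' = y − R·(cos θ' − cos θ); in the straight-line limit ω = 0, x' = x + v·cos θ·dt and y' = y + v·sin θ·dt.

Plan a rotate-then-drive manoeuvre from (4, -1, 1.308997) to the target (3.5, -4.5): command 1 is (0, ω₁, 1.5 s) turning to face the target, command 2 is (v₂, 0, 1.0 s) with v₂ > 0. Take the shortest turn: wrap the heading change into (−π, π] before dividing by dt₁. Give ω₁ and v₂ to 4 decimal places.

ω₁ = -2.0145, v₂ = 3.5355

heading to target = atan2(-4.5−-1, 3.5−4) = -1.7127
Δθ = wrap(-1.7127 − 1.3090) = -3.0217; ω₁ = Δθ/dt₁ = -2.0145
distance = √((3.5−4)² + (-4.5−-1)²) = 3.5355; v₂ = distance/dt₂ = 3.5355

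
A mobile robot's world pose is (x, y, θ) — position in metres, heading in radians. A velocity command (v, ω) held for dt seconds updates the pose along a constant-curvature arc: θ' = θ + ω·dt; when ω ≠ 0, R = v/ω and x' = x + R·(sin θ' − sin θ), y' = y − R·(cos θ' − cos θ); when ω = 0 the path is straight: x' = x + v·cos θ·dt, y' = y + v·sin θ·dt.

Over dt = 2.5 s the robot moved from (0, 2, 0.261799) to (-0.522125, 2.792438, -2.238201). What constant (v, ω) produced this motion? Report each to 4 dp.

Δθ = -2.238201 − 0.261799 = -2.500000
ω = Δθ/dt = -2.500000/2.5 = -1.0000
R = −Δy/(cos θ' − cos θ) = 0.5000
v = R·ω = 0.5000·-1.0000 = -0.5000

v = -0.5000, ω = -1.0000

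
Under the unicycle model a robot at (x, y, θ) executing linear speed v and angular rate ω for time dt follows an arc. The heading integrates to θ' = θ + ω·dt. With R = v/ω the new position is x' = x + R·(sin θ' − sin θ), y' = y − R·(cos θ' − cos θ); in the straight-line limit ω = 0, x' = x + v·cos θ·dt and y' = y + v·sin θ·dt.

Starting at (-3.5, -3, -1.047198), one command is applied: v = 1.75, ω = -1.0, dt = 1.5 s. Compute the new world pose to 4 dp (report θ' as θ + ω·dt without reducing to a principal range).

θ' = -1.0472 + -1.0·1.5 = -2.5472
R = v/ω = 1.75/-1.0 = -1.7500
x' = -3.5 + -1.7500·(sin -2.5472 − sin -1.0472) = -4.0355
y' = -3 − -1.7500·(cos -2.5472 − cos -1.0472) = -5.3249

(-4.0355, -5.3249, -2.5472)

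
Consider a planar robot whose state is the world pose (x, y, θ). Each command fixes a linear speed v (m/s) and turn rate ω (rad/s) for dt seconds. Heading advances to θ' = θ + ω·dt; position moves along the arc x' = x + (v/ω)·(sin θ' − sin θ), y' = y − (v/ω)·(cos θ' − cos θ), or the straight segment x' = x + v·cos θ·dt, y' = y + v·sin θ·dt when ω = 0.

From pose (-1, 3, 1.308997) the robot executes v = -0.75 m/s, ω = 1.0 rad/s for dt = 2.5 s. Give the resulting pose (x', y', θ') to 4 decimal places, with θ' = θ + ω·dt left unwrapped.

θ' = 1.3090 + 1.0·2.5 = 3.8090
R = v/ω = -0.75/1.0 = -0.7500
x' = -1 + -0.7500·(sin 3.8090 − sin 1.3090) = 0.1887
y' = 3 − -0.7500·(cos 3.8090 − cos 1.3090) = 2.2168

(0.1887, 2.2168, 3.8090)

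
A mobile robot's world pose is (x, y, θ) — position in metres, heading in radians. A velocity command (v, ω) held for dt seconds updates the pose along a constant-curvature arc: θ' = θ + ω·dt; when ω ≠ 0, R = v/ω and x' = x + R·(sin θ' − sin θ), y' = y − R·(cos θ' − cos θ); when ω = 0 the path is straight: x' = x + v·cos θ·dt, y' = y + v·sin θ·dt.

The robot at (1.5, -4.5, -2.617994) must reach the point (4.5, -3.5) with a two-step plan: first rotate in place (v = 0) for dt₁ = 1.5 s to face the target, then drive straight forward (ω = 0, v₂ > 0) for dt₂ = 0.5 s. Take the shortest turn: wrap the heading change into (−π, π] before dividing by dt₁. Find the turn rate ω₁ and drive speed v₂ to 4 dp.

ω₁ = 1.9598, v₂ = 6.3246

heading to target = atan2(-3.5−-4.5, 4.5−1.5) = 0.3218
Δθ = wrap(0.3218 − -2.6180) = 2.9397; ω₁ = Δθ/dt₁ = 1.9598
distance = √((4.5−1.5)² + (-3.5−-4.5)²) = 3.1623; v₂ = distance/dt₂ = 6.3246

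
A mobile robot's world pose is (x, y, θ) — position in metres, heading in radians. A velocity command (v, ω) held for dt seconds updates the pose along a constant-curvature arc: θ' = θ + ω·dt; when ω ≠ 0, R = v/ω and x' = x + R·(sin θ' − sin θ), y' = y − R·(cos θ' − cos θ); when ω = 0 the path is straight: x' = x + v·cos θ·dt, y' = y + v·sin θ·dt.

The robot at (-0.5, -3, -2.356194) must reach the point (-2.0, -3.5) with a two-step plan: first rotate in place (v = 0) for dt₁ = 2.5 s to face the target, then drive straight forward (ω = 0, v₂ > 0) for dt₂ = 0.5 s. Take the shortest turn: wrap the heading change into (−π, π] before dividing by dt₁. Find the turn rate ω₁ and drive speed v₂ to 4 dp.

heading to target = atan2(-3.5−-3, -2−-0.5) = -2.8198
Δθ = wrap(-2.8198 − -2.3562) = -0.4636; ω₁ = Δθ/dt₁ = -0.1855
distance = √((-2−-0.5)² + (-3.5−-3)²) = 1.5811; v₂ = distance/dt₂ = 3.1623

ω₁ = -0.1855, v₂ = 3.1623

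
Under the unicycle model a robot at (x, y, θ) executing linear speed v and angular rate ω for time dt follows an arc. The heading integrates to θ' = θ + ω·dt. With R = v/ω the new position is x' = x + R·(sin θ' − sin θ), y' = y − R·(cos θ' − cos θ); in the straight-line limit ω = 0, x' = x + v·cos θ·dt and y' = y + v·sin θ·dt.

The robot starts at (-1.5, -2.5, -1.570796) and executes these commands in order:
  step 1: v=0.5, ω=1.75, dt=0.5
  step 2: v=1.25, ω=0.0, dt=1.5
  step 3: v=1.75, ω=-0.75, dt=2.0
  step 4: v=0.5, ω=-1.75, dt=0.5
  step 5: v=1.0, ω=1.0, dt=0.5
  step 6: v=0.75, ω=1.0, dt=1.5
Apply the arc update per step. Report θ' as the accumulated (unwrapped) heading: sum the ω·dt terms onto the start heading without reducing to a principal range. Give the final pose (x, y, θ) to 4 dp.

(-0.4957, -8.3419, -1.0708)

step 1: θ'=-0.6958 (R=0.2857) → pose (-1.3974, -2.7193, -0.6958)
step 2: θ'=-0.6958 (straight) → pose (0.0417, -3.9212, -0.6958)
step 3: θ'=-2.1958 (R=-2.3333) → pose (0.4383, -7.0773, -2.1958)
step 4: θ'=-3.0708 (R=-0.2857) → pose (0.2268, -7.1952, -3.0708)
step 5: θ'=-2.5708 (R=1.0000) → pose (-0.2428, -7.3512, -2.5708)
step 6: θ'=-1.0708 (R=0.7500) → pose (-0.4957, -8.3419, -1.0708)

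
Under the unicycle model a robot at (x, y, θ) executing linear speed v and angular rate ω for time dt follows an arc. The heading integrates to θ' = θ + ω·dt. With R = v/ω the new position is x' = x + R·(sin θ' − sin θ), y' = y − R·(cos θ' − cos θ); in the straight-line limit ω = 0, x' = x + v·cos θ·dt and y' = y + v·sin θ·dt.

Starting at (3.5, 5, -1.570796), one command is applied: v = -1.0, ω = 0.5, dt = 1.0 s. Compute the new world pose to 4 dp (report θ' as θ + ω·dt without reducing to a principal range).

(3.2552, 5.9589, -1.0708)

θ' = -1.5708 + 0.5·1.0 = -1.0708
R = v/ω = -1.0/0.5 = -2.0000
x' = 3.5 + -2.0000·(sin -1.0708 − sin -1.5708) = 3.2552
y' = 5 − -2.0000·(cos -1.0708 − cos -1.5708) = 5.9589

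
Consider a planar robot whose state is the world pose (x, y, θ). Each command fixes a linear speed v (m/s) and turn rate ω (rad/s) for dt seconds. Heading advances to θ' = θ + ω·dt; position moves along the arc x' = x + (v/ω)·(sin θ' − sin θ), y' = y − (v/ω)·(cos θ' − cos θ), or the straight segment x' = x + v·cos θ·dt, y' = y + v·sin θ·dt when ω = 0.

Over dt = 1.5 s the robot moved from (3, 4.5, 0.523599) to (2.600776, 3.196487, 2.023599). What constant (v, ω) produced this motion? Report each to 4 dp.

v = -1.0000, ω = 1.0000

Δθ = 2.023599 − 0.523599 = 1.500000
ω = Δθ/dt = 1.500000/1.5 = 1.0000
R = −Δy/(cos θ' − cos θ) = -1.0000
v = R·ω = -1.0000·1.0000 = -1.0000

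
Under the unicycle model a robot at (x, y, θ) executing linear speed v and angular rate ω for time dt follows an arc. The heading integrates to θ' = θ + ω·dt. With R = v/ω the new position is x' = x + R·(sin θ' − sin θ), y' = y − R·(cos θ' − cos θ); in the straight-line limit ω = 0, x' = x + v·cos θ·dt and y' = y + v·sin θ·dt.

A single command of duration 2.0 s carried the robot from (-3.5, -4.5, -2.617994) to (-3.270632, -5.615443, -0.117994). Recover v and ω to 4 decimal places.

v = 0.7500, ω = 1.2500

Δθ = -0.117994 − -2.617994 = 2.500000
ω = Δθ/dt = 2.500000/2.0 = 1.2500
R = −Δy/(cos θ' − cos θ) = 0.6000
v = R·ω = 0.6000·1.2500 = 0.7500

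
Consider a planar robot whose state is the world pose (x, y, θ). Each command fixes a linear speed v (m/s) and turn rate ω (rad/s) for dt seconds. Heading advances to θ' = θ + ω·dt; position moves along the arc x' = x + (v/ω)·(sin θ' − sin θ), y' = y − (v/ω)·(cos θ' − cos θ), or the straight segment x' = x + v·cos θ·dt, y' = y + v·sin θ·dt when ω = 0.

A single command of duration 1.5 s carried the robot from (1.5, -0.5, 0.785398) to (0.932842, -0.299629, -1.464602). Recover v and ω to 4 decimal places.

Δθ = -1.464602 − 0.785398 = -2.250000
ω = Δθ/dt = -2.250000/1.5 = -1.5000
R = Δx/(sin θ' − sin θ) = 0.3333
v = R·ω = 0.3333·-1.5000 = -0.5000

v = -0.5000, ω = -1.5000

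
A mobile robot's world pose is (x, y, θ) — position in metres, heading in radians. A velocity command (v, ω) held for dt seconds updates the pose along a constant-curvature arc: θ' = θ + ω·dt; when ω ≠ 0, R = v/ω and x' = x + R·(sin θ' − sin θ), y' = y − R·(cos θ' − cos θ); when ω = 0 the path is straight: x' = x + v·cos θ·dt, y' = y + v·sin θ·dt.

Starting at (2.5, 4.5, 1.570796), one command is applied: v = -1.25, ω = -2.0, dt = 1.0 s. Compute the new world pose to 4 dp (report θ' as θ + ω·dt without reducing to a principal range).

(1.6149, 3.9317, -0.4292)

θ' = 1.5708 + -2.0·1.0 = -0.4292
R = v/ω = -1.25/-2.0 = 0.6250
x' = 2.5 + 0.6250·(sin -0.4292 − sin 1.5708) = 1.6149
y' = 4.5 − 0.6250·(cos -0.4292 − cos 1.5708) = 3.9317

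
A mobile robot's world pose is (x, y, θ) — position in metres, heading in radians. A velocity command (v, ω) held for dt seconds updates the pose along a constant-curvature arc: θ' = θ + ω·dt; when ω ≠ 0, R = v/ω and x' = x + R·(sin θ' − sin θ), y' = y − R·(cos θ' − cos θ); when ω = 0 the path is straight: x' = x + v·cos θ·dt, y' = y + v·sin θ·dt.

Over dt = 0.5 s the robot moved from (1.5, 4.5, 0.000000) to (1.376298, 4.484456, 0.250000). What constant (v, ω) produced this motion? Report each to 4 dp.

Δθ = 0.250000 − 0.000000 = 0.250000
ω = Δθ/dt = 0.250000/0.5 = 0.5000
R = Δx/(sin θ' − sin θ) = -0.5000
v = R·ω = -0.5000·0.5000 = -0.2500

v = -0.2500, ω = 0.5000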